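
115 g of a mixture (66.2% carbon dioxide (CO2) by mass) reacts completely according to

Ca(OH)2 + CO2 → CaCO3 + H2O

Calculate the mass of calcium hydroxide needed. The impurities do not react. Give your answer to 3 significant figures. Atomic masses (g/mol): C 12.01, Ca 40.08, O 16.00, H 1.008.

128 g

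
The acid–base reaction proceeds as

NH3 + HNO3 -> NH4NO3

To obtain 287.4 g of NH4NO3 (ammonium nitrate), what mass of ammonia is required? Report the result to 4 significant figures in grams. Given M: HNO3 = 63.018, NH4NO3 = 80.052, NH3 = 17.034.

61.15 g

n(NH4NO3) = 287.40 g / 80.052 g/mol = 3.5902 mol.
From the equation the NH4NO3:NH3 mole ratio is 1:1, so n(NH3) = 3.5902 × 1/1 = 3.5902 mol.
Mass of NH3 = 3.5902 mol × 17.034 g/mol = 61.155 g.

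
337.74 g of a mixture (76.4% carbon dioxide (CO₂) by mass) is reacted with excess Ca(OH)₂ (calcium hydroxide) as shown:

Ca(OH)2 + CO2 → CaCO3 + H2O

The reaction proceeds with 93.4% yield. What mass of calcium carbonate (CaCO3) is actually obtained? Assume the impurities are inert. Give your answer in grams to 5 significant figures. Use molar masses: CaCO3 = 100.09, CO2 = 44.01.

Pure CO2 available = 337.74 g × 0.764 = 258.033 g.
n(CO2) = 258.033 g / 44.01 g/mol = 5.86306 mol.
From the equation the CO2:CaCO3 mole ratio is 1:1, so n(CaCO3) = 5.86306 × 1/1 = 5.86306 mol.
Mass of CaCO3 = 5.86306 mol × 100.09 g/mol = 586.834 g.
Actual mass collected = 586.834 g × 0.934 = 548.103 g.

548.10 g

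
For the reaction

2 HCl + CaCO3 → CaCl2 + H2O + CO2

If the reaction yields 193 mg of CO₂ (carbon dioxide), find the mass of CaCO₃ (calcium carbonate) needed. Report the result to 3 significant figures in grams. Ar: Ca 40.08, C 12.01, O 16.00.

0.439 g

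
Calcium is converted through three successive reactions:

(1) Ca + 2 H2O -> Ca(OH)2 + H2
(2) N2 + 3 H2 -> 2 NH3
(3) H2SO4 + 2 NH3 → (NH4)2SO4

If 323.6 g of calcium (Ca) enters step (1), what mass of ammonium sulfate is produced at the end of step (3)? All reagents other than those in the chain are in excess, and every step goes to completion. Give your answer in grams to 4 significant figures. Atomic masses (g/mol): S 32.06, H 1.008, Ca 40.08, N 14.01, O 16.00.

M(Ca) = 40.08 g/mol.
M((NH4)2SO4) = 2(14.01) + 8(1.008) + 32.06 + 4(16.00) = 132.144 g/mol.
n(Ca) = 323.6 / 40.08 = 8.0739 mol.
Reaction (1): Ca→H2 ratio 1:1 ⇒ n(H2) = 8.0739 mol.
Reaction (2): H2→NH3 ratio 3:2 ⇒ n(NH3) = 5.3826 mol.
Reaction (3): NH3→(NH4)2SO4 ratio 2:1 ⇒ n((NH4)2SO4) = 2.6913 mol.
Mass of (NH4)2SO4 = 2.6913 × 132.144 = 355.64 g.

355.6 g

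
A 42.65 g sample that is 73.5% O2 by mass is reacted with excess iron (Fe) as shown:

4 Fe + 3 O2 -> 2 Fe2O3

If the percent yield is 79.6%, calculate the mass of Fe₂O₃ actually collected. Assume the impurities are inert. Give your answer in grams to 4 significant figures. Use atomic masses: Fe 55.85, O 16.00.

Pure O2 available = 42.65 g × 0.735 = 31.348 g.
M(O2) = 2(16.00) = 32.00 g/mol.
M(Fe2O3) = 2(55.85) + 3(16.00) = 159.70 g/mol.
n(O2) = 31.348 g / 32.00 g/mol = 0.97962 mol.
From the equation the O2:Fe2O3 mole ratio is 3:2, so n(Fe2O3) = 0.97962 × 2/3 = 0.65308 mol.
Mass of Fe2O3 = 0.65308 mol × 159.70 g/mol = 104.30 g.
Actual mass collected = 104.30 g × 0.796 = 83.020 g.

83.02 g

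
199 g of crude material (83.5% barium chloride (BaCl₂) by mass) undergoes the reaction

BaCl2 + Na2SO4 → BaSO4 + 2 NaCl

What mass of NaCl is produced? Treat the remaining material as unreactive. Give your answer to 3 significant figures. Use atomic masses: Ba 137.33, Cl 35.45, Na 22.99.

93.3 g

Mass of pure BaCl2 = 199 g × 0.835 = 166.2 g.
M(BaCl2) = 137.33 + 2(35.45) = 208.23 g/mol.
M(NaCl) = 22.99 + 35.45 = 58.44 g/mol.
n(BaCl2) = 166.2 g / 208.23 g/mol = 0.7980 mol.
From the equation the BaCl2:NaCl mole ratio is 1:2, so n(NaCl) = 0.7980 × 2/1 = 1.596 mol.
Mass of NaCl = 1.596 mol × 58.44 g/mol = 93.27 g.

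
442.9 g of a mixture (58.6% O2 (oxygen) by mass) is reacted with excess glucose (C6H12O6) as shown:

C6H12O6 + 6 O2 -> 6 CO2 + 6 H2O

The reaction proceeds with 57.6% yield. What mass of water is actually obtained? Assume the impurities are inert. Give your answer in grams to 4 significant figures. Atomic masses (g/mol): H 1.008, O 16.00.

84.17 g

Pure O2 available = 442.9 g × 0.586 = 259.54 g.
M(O2) = 2(16.00) = 32.00 g/mol.
M(H2O) = 2(1.008) + 16.00 = 18.016 g/mol.
n(O2) = 259.54 g / 32.00 g/mol = 8.1106 mol.
From the equation the O2:H2O mole ratio is 6:6, so n(H2O) = 8.1106 × 6/6 = 8.1106 mol.
Mass of H2O = 8.1106 mol × 18.016 g/mol = 146.12 g.
Actual mass collected = 146.12 g × 0.576 = 84.166 g.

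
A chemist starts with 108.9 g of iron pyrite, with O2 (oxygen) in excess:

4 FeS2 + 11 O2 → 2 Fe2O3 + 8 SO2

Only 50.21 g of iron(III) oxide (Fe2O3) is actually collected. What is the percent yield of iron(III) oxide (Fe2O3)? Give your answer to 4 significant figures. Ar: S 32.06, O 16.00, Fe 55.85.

M(FeS2) = 55.85 + 2(32.06) = 119.97 g/mol.
M(Fe2O3) = 2(55.85) + 3(16.00) = 159.70 g/mol.
n(FeS2) = 108.90 g / 119.97 g/mol = 0.90773 mol.
From the equation the FeS2:Fe2O3 mole ratio is 4:2, so n(Fe2O3) = 0.90773 × 2/4 = 0.45386 mol.
Mass of Fe2O3 = 0.45386 mol × 159.70 g/mol = 72.482 g.
This is the theoretical yield. Percent yield = 50.21 g / 72.482 g × 100% = 69.272%.

69.27 %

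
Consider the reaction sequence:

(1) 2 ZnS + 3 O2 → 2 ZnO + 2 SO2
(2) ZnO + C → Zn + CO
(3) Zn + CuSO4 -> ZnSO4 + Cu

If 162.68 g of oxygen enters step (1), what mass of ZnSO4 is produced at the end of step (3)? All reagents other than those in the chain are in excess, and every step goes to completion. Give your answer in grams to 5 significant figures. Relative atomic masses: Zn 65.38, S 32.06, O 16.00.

547.15 g

M(O2) = 2(16.00) = 32.00 g/mol.
M(ZnSO4) = 65.38 + 32.06 + 4(16.00) = 161.44 g/mol.
n(O2) = 162.68 / 32.00 = 5.08375 mol.
Reaction (1): O2→ZnO ratio 3:2 ⇒ n(ZnO) = 3.38917 mol.
Reaction (2): ZnO→Zn ratio 1:1 ⇒ n(Zn) = 3.38917 mol.
Reaction (3): Zn→ZnSO4 ratio 1:1 ⇒ n(ZnSO4) = 3.38917 mol.
Mass of ZnSO4 = 3.38917 × 161.44 = 547.147 g.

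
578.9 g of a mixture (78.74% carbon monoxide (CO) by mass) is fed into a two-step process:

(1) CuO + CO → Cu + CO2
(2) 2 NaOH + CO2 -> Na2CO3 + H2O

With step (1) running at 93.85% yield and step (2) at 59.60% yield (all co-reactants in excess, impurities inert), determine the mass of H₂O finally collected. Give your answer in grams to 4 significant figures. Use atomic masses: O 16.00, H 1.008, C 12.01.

164.0 g

Pure CO = 578.9 × 0.7874 = 455.83 g.
M(CO) = 12.01 + 16.00 = 28.01 g/mol.
M(H2O) = 2(1.008) + 16.00 = 18.016 g/mol.
n(CO) = 455.83 / 28.01 = 16.274 mol.
Step 1 (CO:CO2 = 1:1): theoretical n(CO2) = 16.274 mol; at 93.85% yield, n(CO2) = 15.273 mol.
Step 2 (CO2:H2O = 1:1): theoretical n(H2O) = 15.273 mol, so theoretical mass = 15.273 × 18.016 = 275.16 g.
At 59.60% yield, actual mass of H2O = 275.16 × 0.5960 = 163.99 g.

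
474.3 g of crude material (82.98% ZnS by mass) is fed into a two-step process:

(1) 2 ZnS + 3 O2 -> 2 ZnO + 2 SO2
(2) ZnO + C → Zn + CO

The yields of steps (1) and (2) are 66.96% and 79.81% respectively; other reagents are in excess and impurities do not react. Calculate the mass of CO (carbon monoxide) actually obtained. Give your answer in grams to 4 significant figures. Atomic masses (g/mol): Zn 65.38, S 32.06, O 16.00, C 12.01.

Pure ZnS = 474.3 × 0.8298 = 393.57 g.
M(ZnS) = 65.38 + 32.06 = 97.44 g/mol.
M(CO) = 12.01 + 16.00 = 28.01 g/mol.
n(ZnS) = 393.57 / 97.44 = 4.0391 mol.
Step 1 (ZnS:ZnO = 2:2): theoretical n(ZnO) = 4.0391 mol; at 66.96% yield, n(ZnO) = 2.7046 mol.
Step 2 (ZnO:CO = 1:1): theoretical n(CO) = 2.7046 mol, so theoretical mass = 2.7046 × 28.01 = 75.756 g.
At 79.81% yield, actual mass of CO = 75.756 × 0.7981 = 60.461 g.

60.46 g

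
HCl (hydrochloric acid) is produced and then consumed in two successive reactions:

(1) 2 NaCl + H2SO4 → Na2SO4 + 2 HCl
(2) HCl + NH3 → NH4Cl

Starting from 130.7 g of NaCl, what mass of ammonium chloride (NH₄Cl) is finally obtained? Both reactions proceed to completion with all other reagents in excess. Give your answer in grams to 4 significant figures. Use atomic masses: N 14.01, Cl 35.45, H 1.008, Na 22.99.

119.6 g

M(NaCl) = 22.99 + 35.45 = 58.44 g/mol.
M(NH4Cl) = 14.01 + 4(1.008) + 35.45 = 53.492 g/mol.
n(NaCl) = 130.70 / 58.44 = 2.2365 mol.
Step 1 gives a 2:2 ratio of NaCl to HCl, so n(HCl) = 2.2365 mol.
In step 2 the HCl:NH4Cl ratio is 1:1, so n(NH4Cl) = 2.2365 mol.
Mass of NH4Cl = 2.2365 × 53.492 = 119.63 g.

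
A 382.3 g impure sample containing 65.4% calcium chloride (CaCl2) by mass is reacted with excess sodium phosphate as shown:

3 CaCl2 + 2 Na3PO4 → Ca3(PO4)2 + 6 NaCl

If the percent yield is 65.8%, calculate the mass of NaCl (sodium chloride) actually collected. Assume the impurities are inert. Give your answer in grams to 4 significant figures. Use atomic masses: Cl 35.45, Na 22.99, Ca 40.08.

173.3 g

Pure CaCl2 available = 382.3 g × 0.654 = 250.02 g.
M(CaCl2) = 40.08 + 2(35.45) = 110.98 g/mol.
M(NaCl) = 22.99 + 35.45 = 58.44 g/mol.
n(CaCl2) = 250.02 g / 110.98 g/mol = 2.2529 mol.
From the equation the CaCl2:NaCl mole ratio is 3:6, so n(NaCl) = 2.2529 × 6/3 = 4.5058 mol.
Mass of NaCl = 4.5058 mol × 58.44 g/mol = 263.32 g.
Actual mass collected = 263.32 g × 0.658 = 173.26 g.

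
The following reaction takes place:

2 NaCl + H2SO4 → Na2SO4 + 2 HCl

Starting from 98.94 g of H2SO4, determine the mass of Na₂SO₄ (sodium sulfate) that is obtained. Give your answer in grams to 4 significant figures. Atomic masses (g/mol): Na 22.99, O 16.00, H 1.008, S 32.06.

143.3 g

M(H2SO4) = 2(1.008) + 32.06 + 4(16.00) = 98.076 g/mol.
M(Na2SO4) = 2(22.99) + 32.06 + 4(16.00) = 142.04 g/mol.
n(H2SO4) = 98.940 g / 98.076 g/mol = 1.0088 mol.
From the equation the H2SO4:Na2SO4 mole ratio is 1:1, so n(Na2SO4) = 1.0088 × 1/1 = 1.0088 mol.
Mass of Na2SO4 = 1.0088 mol × 142.04 g/mol = 143.29 g.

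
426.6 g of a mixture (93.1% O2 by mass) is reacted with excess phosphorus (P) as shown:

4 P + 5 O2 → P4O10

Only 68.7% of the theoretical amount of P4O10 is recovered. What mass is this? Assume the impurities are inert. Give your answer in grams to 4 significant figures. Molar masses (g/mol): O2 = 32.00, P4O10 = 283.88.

484.1 g

Pure O2 available = 426.6 g × 0.931 = 397.16 g.
n(O2) = 397.16 g / 32.00 g/mol = 12.411 mol.
From the equation the O2:P4O10 mole ratio is 5:1, so n(P4O10) = 12.411 × 1/5 = 2.4823 mol.
Mass of P4O10 = 2.4823 mol × 283.88 g/mol = 704.67 g.
Actual mass collected = 704.67 g × 0.687 = 484.11 g.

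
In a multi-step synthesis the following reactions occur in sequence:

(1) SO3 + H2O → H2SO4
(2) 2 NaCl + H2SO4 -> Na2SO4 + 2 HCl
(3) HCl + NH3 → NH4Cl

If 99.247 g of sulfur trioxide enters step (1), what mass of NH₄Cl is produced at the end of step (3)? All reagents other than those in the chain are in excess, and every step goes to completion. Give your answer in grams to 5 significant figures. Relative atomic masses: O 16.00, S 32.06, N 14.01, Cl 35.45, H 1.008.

M(SO3) = 32.06 + 3(16.00) = 80.06 g/mol.
M(NH4Cl) = 14.01 + 4(1.008) + 35.45 = 53.492 g/mol.
n(SO3) = 99.247 / 80.06 = 1.23966 mol.
Reaction (1): SO3→H2SO4 ratio 1:1 ⇒ n(H2SO4) = 1.23966 mol.
Reaction (2): H2SO4→HCl ratio 1:2 ⇒ n(HCl) = 2.47932 mol.
Reaction (3): HCl→NH4Cl ratio 1:1 ⇒ n(NH4Cl) = 2.47932 mol.
Mass of NH4Cl = 2.47932 × 53.492 = 132.624 g.

132.62 g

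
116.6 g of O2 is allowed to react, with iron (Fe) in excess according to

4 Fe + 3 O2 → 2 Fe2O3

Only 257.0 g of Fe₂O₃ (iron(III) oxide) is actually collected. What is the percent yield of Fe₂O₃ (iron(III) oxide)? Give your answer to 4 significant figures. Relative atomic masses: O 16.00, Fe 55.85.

M(O2) = 2(16.00) = 32.00 g/mol.
M(Fe2O3) = 2(55.85) + 3(16.00) = 159.70 g/mol.
n(O2) = 116.60 g / 32.00 g/mol = 3.6437 mol.
From the equation the O2:Fe2O3 mole ratio is 3:2, so n(Fe2O3) = 3.6437 × 2/3 = 2.4292 mol.
Mass of Fe2O3 = 2.4292 mol × 159.70 g/mol = 387.94 g.
This is the theoretical yield. Percent yield = 257.0 g / 387.94 g × 100% = 66.248%.

66.25 %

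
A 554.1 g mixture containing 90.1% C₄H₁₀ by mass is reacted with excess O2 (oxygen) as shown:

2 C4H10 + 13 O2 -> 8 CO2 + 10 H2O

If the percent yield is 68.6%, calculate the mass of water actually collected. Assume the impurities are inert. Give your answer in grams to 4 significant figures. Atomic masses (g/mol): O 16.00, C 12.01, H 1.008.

530.8 g

Pure C4H10 available = 554.1 g × 0.901 = 499.24 g.
M(C4H10) = 4(12.01) + 10(1.008) = 58.12 g/mol.
M(H2O) = 2(1.008) + 16.00 = 18.016 g/mol.
n(C4H10) = 499.24 g / 58.12 g/mol = 8.5899 mol.
From the equation the C4H10:H2O mole ratio is 2:10, so n(H2O) = 8.5899 × 10/2 = 42.949 mol.
Mass of H2O = 42.949 mol × 18.016 g/mol = 773.78 g.
Actual mass collected = 773.78 g × 0.686 = 530.81 g.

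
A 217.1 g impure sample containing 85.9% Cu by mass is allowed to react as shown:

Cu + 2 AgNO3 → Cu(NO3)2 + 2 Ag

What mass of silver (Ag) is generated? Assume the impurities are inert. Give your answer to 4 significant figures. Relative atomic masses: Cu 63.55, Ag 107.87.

Mass of pure Cu = 217.1 g × 0.859 = 186.49 g.
M(Cu) = 63.55 g/mol.
M(Ag) = 107.87 g/mol.
n(Cu) = 186.49 g / 63.55 g/mol = 2.9345 mol.
From the equation the Cu:Ag mole ratio is 1:2, so n(Ag) = 2.9345 × 2/1 = 5.8690 mol.
Mass of Ag = 5.8690 mol × 107.87 g/mol = 633.09 g.

633.1 g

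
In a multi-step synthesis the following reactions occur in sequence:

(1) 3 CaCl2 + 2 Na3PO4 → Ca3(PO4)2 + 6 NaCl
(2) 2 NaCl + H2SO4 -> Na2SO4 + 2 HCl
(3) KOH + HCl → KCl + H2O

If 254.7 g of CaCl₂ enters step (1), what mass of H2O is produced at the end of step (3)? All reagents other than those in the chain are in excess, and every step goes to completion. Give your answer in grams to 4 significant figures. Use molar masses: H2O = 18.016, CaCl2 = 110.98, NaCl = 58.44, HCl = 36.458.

82.69 g

n(CaCl2) = 254.7 / 110.98 = 2.2950 mol.
Reaction (1): CaCl2→NaCl ratio 3:6 ⇒ n(NaCl) = 4.5900 mol.
Reaction (2): NaCl→HCl ratio 2:2 ⇒ n(HCl) = 4.5900 mol.
Reaction (3): HCl→H2O ratio 1:1 ⇒ n(H2O) = 4.5900 mol.
Mass of H2O = 4.5900 × 18.016 = 82.694 g.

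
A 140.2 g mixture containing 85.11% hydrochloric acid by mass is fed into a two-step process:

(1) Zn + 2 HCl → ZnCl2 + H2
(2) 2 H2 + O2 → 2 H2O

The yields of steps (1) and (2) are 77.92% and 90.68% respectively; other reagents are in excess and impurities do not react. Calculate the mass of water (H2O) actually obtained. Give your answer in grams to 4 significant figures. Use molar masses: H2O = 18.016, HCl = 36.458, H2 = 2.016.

Pure HCl = 140.2 × 0.8511 = 119.32 g.
n(HCl) = 119.32 / 36.458 = 3.2729 mol.
Step 1 (HCl:H2 = 2:1): theoretical n(H2) = 1.6365 mol; at 77.92% yield, n(H2) = 1.2751 mol.
Step 2 (H2:H2O = 2:2): theoretical n(H2O) = 1.2751 mol, so theoretical mass = 1.2751 × 18.016 = 22.973 g.
At 90.68% yield, actual mass of H2O = 22.973 × 0.9068 = 20.832 g.

20.83 g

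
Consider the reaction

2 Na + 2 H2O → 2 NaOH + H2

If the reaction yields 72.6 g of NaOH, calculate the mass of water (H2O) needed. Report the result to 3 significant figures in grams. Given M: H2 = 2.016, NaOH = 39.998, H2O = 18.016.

32.7 g

n(NaOH) = 72.60 g / 39.998 g/mol = 1.815 mol.
From the equation the NaOH:H2O mole ratio is 2:2, so n(H2O) = 1.815 × 2/2 = 1.815 mol.
Mass of H2O = 1.815 mol × 18.016 g/mol = 32.70 g.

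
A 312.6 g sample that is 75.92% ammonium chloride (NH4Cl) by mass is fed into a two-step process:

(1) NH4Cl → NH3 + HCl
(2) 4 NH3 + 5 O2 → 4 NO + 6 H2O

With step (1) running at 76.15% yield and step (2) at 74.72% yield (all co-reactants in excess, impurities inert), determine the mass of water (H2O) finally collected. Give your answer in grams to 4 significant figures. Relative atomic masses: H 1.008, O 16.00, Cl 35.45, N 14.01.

68.22 g

Pure NH4Cl = 312.6 × 0.7592 = 237.33 g.
M(NH4Cl) = 14.01 + 4(1.008) + 35.45 = 53.492 g/mol.
M(H2O) = 2(1.008) + 16.00 = 18.016 g/mol.
n(NH4Cl) = 237.33 / 53.492 = 4.4367 mol.
Step 1 (NH4Cl:NH3 = 1:1): theoretical n(NH3) = 4.4367 mol; at 76.15% yield, n(NH3) = 3.3785 mol.
Step 2 (NH3:H2O = 4:6): theoretical n(H2O) = 5.0678 mol, so theoretical mass = 5.0678 × 18.016 = 91.301 g.
At 74.72% yield, actual mass of H2O = 91.301 × 0.7472 = 68.220 g.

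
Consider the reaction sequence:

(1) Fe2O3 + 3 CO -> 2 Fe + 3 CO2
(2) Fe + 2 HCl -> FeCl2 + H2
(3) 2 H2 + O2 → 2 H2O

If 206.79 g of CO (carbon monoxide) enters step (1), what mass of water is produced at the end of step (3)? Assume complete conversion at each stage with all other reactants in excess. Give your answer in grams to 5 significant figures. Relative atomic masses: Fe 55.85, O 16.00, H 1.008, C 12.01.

M(CO) = 12.01 + 16.00 = 28.01 g/mol.
M(H2O) = 2(1.008) + 16.00 = 18.016 g/mol.
n(CO) = 206.79 / 28.01 = 7.38272 mol.
Reaction (1): CO→Fe ratio 3:2 ⇒ n(Fe) = 4.92181 mol.
Reaction (2): Fe→H2 ratio 1:1 ⇒ n(H2) = 4.92181 mol.
Reaction (3): H2→H2O ratio 2:2 ⇒ n(H2O) = 4.92181 mol.
Mass of H2O = 4.92181 × 18.016 = 88.6714 g.

88.671 g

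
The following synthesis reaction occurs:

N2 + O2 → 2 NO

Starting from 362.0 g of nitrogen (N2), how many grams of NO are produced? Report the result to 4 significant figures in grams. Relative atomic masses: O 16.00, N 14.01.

775.4 g

M(N2) = 2(14.01) = 28.02 g/mol.
M(NO) = 14.01 + 16.00 = 30.01 g/mol.
n(N2) = 362.00 g / 28.02 g/mol = 12.919 mol.
From the equation the N2:NO mole ratio is 1:2, so n(NO) = 12.919 × 2/1 = 25.839 mol.
Mass of NO = 25.839 mol × 30.01 g/mol = 775.42 g.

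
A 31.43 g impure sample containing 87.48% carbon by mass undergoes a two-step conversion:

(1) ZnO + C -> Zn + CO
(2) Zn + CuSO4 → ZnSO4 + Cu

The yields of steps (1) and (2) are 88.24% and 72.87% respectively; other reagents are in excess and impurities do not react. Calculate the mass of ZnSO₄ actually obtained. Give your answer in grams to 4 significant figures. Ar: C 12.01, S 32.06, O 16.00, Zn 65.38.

237.6 g

Pure C = 31.43 × 0.8748 = 27.495 g.
M(C) = 12.01 g/mol.
M(ZnSO4) = 65.38 + 32.06 + 4(16.00) = 161.44 g/mol.
n(C) = 27.495 / 12.01 = 2.2893 mol.
Step 1 (C:Zn = 1:1): theoretical n(Zn) = 2.2893 mol; at 88.24% yield, n(Zn) = 2.0201 mol.
Step 2 (Zn:ZnSO4 = 1:1): theoretical n(ZnSO4) = 2.0201 mol, so theoretical mass = 2.0201 × 161.44 = 326.13 g.
At 72.87% yield, actual mass of ZnSO4 = 326.13 × 0.7287 = 237.65 g.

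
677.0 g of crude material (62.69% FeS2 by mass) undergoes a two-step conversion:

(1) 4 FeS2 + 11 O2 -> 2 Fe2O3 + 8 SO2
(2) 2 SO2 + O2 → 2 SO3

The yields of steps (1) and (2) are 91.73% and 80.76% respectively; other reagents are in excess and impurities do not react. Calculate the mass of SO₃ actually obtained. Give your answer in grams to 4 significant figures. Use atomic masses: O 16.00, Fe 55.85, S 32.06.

Pure FeS2 = 677.0 × 0.6269 = 424.41 g.
M(FeS2) = 55.85 + 2(32.06) = 119.97 g/mol.
M(SO3) = 32.06 + 3(16.00) = 80.06 g/mol.
n(FeS2) = 424.41 / 119.97 = 3.5376 mol.
Step 1 (FeS2:SO2 = 4:8): theoretical n(SO2) = 7.0753 mol; at 91.73% yield, n(SO2) = 6.4902 mol.
Step 2 (SO2:SO3 = 2:2): theoretical n(SO3) = 6.4902 mol, so theoretical mass = 6.4902 × 80.06 = 519.60 g.
At 80.76% yield, actual mass of SO3 = 519.60 × 0.8076 = 419.63 g.

419.6 g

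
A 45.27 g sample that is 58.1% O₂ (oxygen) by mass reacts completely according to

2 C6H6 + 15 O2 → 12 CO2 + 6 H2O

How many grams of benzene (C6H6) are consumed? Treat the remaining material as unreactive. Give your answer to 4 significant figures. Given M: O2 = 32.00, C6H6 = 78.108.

8.560 g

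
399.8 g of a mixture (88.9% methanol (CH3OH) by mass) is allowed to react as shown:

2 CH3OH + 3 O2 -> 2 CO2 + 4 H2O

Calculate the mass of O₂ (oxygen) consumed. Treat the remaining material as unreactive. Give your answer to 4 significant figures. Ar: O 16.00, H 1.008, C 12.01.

Mass of pure CH3OH = 399.8 g × 0.889 = 355.42 g.
M(CH3OH) = 12.01 + 4(1.008) + 16.00 = 32.042 g/mol.
M(O2) = 2(16.00) = 32.00 g/mol.
n(CH3OH) = 355.42 g / 32.042 g/mol = 11.092 mol.
From the equation the CH3OH:O2 mole ratio is 2:3, so n(O2) = 11.092 × 3/2 = 16.639 mol.
Mass of O2 = 16.639 mol × 32.00 g/mol = 532.43 g.

532.4 g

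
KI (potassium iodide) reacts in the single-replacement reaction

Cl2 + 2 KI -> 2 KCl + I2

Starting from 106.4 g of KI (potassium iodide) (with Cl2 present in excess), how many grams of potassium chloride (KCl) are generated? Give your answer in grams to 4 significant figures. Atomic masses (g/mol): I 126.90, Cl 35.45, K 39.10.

M(KI) = 39.10 + 126.90 = 166.00 g/mol.
M(KCl) = 39.10 + 35.45 = 74.55 g/mol.
n(KI) = 106.40 g / 166.00 g/mol = 0.64096 mol.
From the equation the KI:KCl mole ratio is 2:2, so n(KCl) = 0.64096 × 2/2 = 0.64096 mol.
Mass of KCl = 0.64096 mol × 74.55 g/mol = 47.784 g.

47.78 g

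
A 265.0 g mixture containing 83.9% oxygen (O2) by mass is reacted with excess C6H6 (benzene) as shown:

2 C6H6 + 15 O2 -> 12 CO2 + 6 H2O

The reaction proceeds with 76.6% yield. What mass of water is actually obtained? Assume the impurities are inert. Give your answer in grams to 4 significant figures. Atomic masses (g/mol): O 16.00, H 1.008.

Pure O2 available = 265.0 g × 0.839 = 222.34 g.
M(O2) = 2(16.00) = 32.00 g/mol.
M(H2O) = 2(1.008) + 16.00 = 18.016 g/mol.
n(O2) = 222.34 g / 32.00 g/mol = 6.9480 mol.
From the equation the O2:H2O mole ratio is 15:6, so n(H2O) = 6.9480 × 6/15 = 2.7792 mol.
Mass of H2O = 2.7792 mol × 18.016 g/mol = 50.070 g.
Actual mass collected = 50.070 g × 0.766 = 38.353 g.

38.35 g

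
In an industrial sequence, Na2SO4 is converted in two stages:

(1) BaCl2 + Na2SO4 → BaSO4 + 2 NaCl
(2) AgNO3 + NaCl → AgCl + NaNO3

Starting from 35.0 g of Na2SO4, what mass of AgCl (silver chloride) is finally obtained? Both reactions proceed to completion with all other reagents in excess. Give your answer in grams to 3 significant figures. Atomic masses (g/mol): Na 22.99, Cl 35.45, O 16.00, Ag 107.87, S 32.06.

70.6 g

M(Na2SO4) = 2(22.99) + 32.06 + 4(16.00) = 142.04 g/mol.
M(AgCl) = 107.87 + 35.45 = 143.32 g/mol.
n(Na2SO4) = 35.00 / 142.04 = 0.2464 mol.
Step 1 gives a 1:2 ratio of Na2SO4 to NaCl, so n(NaCl) = 0.4928 mol.
In step 2 the NaCl:AgCl ratio is 1:1, so n(AgCl) = 0.4928 mol.
Mass of AgCl = 0.4928 × 143.32 = 70.63 g.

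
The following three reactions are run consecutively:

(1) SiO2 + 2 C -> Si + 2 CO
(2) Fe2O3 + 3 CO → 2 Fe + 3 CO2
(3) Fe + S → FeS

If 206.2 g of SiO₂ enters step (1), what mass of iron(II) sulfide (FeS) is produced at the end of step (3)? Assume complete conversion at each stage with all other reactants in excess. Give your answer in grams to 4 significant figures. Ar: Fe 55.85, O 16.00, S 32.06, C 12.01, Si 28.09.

M(SiO2) = 28.09 + 2(16.00) = 60.09 g/mol.
M(FeS) = 55.85 + 32.06 = 87.91 g/mol.
n(SiO2) = 206.2 / 60.09 = 3.4315 mol.
Reaction (1): SiO2→CO ratio 1:2 ⇒ n(CO) = 6.8630 mol.
Reaction (2): CO→Fe ratio 3:2 ⇒ n(Fe) = 4.5754 mol.
Reaction (3): Fe→FeS ratio 1:1 ⇒ n(FeS) = 4.5754 mol.
Mass of FeS = 4.5754 × 87.91 = 402.22 g.

402.2 g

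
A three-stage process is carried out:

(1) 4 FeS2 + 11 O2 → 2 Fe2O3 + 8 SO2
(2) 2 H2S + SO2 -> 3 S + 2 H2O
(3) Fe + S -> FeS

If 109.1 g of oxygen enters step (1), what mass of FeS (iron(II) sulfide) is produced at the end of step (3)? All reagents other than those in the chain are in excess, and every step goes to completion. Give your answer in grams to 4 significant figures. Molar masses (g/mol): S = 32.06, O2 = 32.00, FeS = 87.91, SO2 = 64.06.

653.9 g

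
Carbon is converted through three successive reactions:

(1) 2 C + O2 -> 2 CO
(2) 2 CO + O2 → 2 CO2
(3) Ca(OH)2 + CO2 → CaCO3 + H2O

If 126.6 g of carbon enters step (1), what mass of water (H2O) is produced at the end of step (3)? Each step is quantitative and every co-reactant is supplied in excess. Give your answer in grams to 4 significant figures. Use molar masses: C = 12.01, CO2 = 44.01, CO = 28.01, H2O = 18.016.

189.9 g

n(C) = 126.6 / 12.01 = 10.541 mol.
Reaction (1): C→CO ratio 2:2 ⇒ n(CO) = 10.541 mol.
Reaction (2): CO→CO2 ratio 2:2 ⇒ n(CO2) = 10.541 mol.
Reaction (3): CO2→H2O ratio 1:1 ⇒ n(H2O) = 10.541 mol.
Mass of H2O = 10.541 × 18.016 = 189.91 g.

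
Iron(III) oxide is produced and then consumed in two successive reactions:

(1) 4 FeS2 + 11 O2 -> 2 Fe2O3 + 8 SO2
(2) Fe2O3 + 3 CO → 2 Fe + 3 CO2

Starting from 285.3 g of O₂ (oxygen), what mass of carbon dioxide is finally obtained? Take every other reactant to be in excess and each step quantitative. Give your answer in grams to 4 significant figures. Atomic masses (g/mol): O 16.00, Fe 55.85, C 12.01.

214.0 g

M(O2) = 2(16.00) = 32.00 g/mol.
M(CO2) = 12.01 + 2(16.00) = 44.01 g/mol.
n(O2) = 285.30 / 32.00 = 8.9156 mol.
Step 1 gives a 11:2 ratio of O2 to Fe2O3, so n(Fe2O3) = 1.6210 mol.
In step 2 the Fe2O3:CO2 ratio is 1:3, so n(CO2) = 4.8631 mol.
Mass of CO2 = 4.8631 × 44.01 = 214.02 g.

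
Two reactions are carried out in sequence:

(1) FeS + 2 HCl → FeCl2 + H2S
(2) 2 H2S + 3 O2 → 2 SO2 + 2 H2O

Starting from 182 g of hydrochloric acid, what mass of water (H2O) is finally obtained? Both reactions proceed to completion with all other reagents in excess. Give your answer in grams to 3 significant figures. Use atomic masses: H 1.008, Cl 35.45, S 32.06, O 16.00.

M(HCl) = 1.008 + 35.45 = 36.458 g/mol.
M(H2O) = 2(1.008) + 16.00 = 18.016 g/mol.
n(HCl) = 182.0 / 36.458 = 4.992 mol.
Step 1 gives a 2:1 ratio of HCl to H2S, so n(H2S) = 2.496 mol.
In step 2 the H2S:H2O ratio is 2:2, so n(H2O) = 2.496 mol.
Mass of H2O = 2.496 × 18.016 = 44.97 g.

45.0 g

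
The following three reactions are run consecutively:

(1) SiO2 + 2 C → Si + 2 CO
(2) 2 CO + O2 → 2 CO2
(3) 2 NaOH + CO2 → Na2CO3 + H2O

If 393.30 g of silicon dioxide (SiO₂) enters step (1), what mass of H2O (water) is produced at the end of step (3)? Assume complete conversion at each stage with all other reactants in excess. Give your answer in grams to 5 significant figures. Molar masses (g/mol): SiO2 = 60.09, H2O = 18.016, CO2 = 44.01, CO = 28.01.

235.84 g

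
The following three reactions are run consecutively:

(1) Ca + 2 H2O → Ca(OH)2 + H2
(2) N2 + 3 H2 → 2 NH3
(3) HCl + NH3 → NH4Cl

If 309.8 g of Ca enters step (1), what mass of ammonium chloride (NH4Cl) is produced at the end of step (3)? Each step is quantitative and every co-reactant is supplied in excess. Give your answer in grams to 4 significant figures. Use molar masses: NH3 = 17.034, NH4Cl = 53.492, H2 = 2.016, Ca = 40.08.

275.6 g

n(Ca) = 309.8 / 40.08 = 7.7295 mol.
Reaction (1): Ca→H2 ratio 1:1 ⇒ n(H2) = 7.7295 mol.
Reaction (2): H2→NH3 ratio 3:2 ⇒ n(NH3) = 5.1530 mol.
Reaction (3): NH3→NH4Cl ratio 1:1 ⇒ n(NH4Cl) = 5.1530 mol.
Mass of NH4Cl = 5.1530 × 53.492 = 275.65 g.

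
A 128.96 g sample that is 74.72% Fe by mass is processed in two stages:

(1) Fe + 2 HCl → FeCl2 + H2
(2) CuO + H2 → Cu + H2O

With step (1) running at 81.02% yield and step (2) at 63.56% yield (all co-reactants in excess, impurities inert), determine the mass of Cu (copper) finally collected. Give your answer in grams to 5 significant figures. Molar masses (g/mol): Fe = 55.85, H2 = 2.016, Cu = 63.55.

Pure Fe = 128.96 × 0.7472 = 96.3589 g.
n(Fe) = 96.3589 / 55.85 = 1.72532 mol.
Step 1 (Fe:H2 = 1:1): theoretical n(H2) = 1.72532 mol; at 81.02% yield, n(H2) = 1.39785 mol.
Step 2 (H2:Cu = 1:1): theoretical n(Cu) = 1.39785 mol, so theoretical mass = 1.39785 × 63.55 = 88.8334 g.
At 63.56% yield, actual mass of Cu = 88.8334 × 0.6356 = 56.4625 g.

56.463 g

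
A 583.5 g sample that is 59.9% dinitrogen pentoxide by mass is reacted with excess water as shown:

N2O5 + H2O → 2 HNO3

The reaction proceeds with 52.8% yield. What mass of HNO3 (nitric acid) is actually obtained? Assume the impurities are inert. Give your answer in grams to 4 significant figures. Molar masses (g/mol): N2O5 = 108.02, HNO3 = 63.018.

215.3 g

Pure N2O5 available = 583.5 g × 0.599 = 349.52 g.
n(N2O5) = 349.52 g / 108.02 g/mol = 3.2357 mol.
From the equation the N2O5:HNO3 mole ratio is 1:2, so n(HNO3) = 3.2357 × 2/1 = 6.4713 mol.
Mass of HNO3 = 6.4713 mol × 63.018 g/mol = 407.81 g.
Actual mass collected = 407.81 g × 0.528 = 215.32 g.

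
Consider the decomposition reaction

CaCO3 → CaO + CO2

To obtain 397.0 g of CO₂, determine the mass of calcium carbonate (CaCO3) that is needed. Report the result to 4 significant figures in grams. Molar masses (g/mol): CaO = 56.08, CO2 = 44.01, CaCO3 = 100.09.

902.9 g

n(CO2) = 397.00 g / 44.01 g/mol = 9.0207 mol.
From the equation the CO2:CaCO3 mole ratio is 1:1, so n(CaCO3) = 9.0207 × 1/1 = 9.0207 mol.
Mass of CaCO3 = 9.0207 mol × 100.09 g/mol = 902.88 g.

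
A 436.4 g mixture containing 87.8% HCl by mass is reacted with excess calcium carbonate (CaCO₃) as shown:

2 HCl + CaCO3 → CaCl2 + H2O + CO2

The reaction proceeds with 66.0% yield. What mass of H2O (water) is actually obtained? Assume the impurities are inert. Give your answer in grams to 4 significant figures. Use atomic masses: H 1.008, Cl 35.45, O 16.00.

62.48 g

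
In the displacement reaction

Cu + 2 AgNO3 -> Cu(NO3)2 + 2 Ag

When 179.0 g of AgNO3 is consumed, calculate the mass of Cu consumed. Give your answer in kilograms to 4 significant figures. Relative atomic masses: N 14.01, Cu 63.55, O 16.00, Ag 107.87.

M(AgNO3) = 107.87 + 14.01 + 3(16.00) = 169.88 g/mol.
M(Cu) = 63.55 g/mol.
n(AgNO3) = 179.00 g / 169.88 g/mol = 1.0537 mol.
From the equation the AgNO3:Cu mole ratio is 2:1, so n(Cu) = 1.0537 × 1/2 = 0.52684 mol.
Mass of Cu = 0.52684 mol × 63.55 g/mol = 33.481 g.
Converting to kg: 33.481 g = 0.03348 kg.

0.03348 kg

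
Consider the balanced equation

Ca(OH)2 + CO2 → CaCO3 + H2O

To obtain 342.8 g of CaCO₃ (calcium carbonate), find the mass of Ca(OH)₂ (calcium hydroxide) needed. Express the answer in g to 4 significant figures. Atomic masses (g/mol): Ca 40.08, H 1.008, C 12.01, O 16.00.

253.8 g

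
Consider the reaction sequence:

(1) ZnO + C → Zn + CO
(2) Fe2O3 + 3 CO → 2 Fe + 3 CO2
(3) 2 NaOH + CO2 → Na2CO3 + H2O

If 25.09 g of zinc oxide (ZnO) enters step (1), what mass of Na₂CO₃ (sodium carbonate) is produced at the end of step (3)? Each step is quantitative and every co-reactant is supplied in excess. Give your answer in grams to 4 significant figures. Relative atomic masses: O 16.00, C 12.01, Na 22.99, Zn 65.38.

M(ZnO) = 65.38 + 16.00 = 81.38 g/mol.
M(Na2CO3) = 2(22.99) + 12.01 + 3(16.00) = 105.99 g/mol.
n(ZnO) = 25.09 / 81.38 = 0.30831 mol.
Reaction (1): ZnO→CO ratio 1:1 ⇒ n(CO) = 0.30831 mol.
Reaction (2): CO→CO2 ratio 3:3 ⇒ n(CO2) = 0.30831 mol.
Reaction (3): CO2→Na2CO3 ratio 1:1 ⇒ n(Na2CO3) = 0.30831 mol.
Mass of Na2CO3 = 0.30831 × 105.99 = 32.677 g.

32.68 g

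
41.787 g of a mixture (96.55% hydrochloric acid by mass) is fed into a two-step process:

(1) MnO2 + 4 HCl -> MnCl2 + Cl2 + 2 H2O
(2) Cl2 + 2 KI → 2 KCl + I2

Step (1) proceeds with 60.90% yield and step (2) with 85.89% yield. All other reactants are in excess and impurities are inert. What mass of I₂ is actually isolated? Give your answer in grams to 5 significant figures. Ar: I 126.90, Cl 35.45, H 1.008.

36.728 g

Pure HCl = 41.787 × 0.9655 = 40.3453 g.
M(HCl) = 1.008 + 35.45 = 36.458 g/mol.
M(I2) = 2(126.90) = 253.80 g/mol.
n(HCl) = 40.3453 / 36.458 = 1.10663 mol.
Step 1 (HCl:Cl2 = 4:1): theoretical n(Cl2) = 0.276656 mol; at 60.90% yield, n(Cl2) = 0.168484 mol.
Step 2 (Cl2:I2 = 1:1): theoretical n(I2) = 0.168484 mol, so theoretical mass = 0.168484 × 253.80 = 42.7612 g.
At 85.89% yield, actual mass of I2 = 42.7612 × 0.8589 = 36.7276 g.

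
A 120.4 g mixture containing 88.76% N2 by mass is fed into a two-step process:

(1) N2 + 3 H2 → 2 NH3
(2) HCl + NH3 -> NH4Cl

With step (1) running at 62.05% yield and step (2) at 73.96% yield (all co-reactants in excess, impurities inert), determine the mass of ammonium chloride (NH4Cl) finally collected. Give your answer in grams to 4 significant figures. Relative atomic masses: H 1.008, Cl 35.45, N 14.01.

187.3 g

Pure N2 = 120.4 × 0.8876 = 106.87 g.
M(N2) = 2(14.01) = 28.02 g/mol.
M(NH4Cl) = 14.01 + 4(1.008) + 35.45 = 53.492 g/mol.
n(N2) = 106.87 / 28.02 = 3.8140 mol.
Step 1 (N2:NH3 = 1:2): theoretical n(NH3) = 7.6279 mol; at 62.05% yield, n(NH3) = 4.7331 mol.
Step 2 (NH3:NH4Cl = 1:1): theoretical n(NH4Cl) = 4.7331 mol, so theoretical mass = 4.7331 × 53.492 = 253.18 g.
At 73.96% yield, actual mass of NH4Cl = 253.18 × 0.7396 = 187.25 g.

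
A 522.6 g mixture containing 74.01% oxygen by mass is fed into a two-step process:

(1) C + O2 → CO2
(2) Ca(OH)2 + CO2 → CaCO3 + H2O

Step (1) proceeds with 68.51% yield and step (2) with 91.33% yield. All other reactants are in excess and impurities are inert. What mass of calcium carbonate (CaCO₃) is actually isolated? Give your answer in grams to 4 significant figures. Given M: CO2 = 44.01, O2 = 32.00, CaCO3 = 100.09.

757.0 g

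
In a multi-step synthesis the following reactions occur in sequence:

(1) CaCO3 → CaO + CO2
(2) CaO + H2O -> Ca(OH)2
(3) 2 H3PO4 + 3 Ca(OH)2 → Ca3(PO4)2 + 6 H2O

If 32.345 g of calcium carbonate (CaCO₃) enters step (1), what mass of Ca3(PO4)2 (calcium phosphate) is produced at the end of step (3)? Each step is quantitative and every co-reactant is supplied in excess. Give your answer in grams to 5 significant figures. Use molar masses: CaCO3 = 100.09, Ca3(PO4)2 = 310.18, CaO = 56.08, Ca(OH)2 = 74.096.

33.413 g

n(CaCO3) = 32.345 / 100.09 = 0.323159 mol.
Reaction (1): CaCO3→CaO ratio 1:1 ⇒ n(CaO) = 0.323159 mol.
Reaction (2): CaO→Ca(OH)2 ratio 1:1 ⇒ n(Ca(OH)2) = 0.323159 mol.
Reaction (3): Ca(OH)2→Ca3(PO4)2 ratio 3:1 ⇒ n(Ca3(PO4)2) = 0.107720 mol.
Mass of Ca3(PO4)2 = 0.107720 × 310.18 = 33.4125 g.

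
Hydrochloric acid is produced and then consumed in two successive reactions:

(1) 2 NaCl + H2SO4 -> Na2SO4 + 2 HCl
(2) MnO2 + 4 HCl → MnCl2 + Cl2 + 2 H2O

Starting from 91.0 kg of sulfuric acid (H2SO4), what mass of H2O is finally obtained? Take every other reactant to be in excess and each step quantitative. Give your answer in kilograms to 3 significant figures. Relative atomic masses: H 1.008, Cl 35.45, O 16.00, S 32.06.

M(H2SO4) = 2(1.008) + 32.06 + 4(16.00) = 98.076 g/mol.
M(H2O) = 2(1.008) + 16.00 = 18.016 g/mol.
91.0 kg = 91000 g.
n(H2SO4) = 91000 / 98.076 = 927.9 mol.
Step 1 gives a 1:2 ratio of H2SO4 to HCl, so n(HCl) = 1856 mol.
In step 2 the HCl:H2O ratio is 4:2, so n(H2O) = 927.9 mol.
Mass of H2O = 927.9 × 18.016 = 16720 g = 16.7 kg.

16.7 kg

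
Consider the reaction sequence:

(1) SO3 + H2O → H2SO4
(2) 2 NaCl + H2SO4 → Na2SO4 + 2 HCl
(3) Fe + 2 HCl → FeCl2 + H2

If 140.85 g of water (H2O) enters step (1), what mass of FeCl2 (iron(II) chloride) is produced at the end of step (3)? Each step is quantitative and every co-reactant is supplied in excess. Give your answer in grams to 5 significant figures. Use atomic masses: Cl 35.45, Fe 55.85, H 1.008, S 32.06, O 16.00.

M(H2O) = 2(1.008) + 16.00 = 18.016 g/mol.
M(FeCl2) = 55.85 + 2(35.45) = 126.75 g/mol.
n(H2O) = 140.85 / 18.016 = 7.81805 mol.
Reaction (1): H2O→H2SO4 ratio 1:1 ⇒ n(H2SO4) = 7.81805 mol.
Reaction (2): H2SO4→HCl ratio 1:2 ⇒ n(HCl) = 15.6361 mol.
Reaction (3): HCl→FeCl2 ratio 2:1 ⇒ n(FeCl2) = 7.81805 mol.
Mass of FeCl2 = 7.81805 × 126.75 = 990.938 g.

990.94 g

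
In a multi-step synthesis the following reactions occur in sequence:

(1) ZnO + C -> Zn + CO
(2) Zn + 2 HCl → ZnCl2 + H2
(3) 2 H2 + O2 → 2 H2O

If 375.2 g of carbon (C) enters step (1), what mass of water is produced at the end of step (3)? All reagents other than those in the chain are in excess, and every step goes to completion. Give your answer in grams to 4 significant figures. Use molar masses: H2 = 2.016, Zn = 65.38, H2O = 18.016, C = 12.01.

n(C) = 375.2 / 12.01 = 31.241 mol.
Reaction (1): C→Zn ratio 1:1 ⇒ n(Zn) = 31.241 mol.
Reaction (2): Zn→H2 ratio 1:1 ⇒ n(H2) = 31.241 mol.
Reaction (3): H2→H2O ratio 2:2 ⇒ n(H2O) = 31.241 mol.
Mass of H2O = 31.241 × 18.016 = 562.83 g.

562.8 g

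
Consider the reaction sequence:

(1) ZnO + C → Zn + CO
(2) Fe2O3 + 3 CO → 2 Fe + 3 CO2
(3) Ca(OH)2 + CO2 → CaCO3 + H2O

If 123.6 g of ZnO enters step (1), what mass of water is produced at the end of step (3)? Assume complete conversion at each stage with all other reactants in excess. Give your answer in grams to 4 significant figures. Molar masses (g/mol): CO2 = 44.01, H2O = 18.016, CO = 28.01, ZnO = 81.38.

27.36 g

n(ZnO) = 123.6 / 81.38 = 1.5188 mol.
Reaction (1): ZnO→CO ratio 1:1 ⇒ n(CO) = 1.5188 mol.
Reaction (2): CO→CO2 ratio 3:3 ⇒ n(CO2) = 1.5188 mol.
Reaction (3): CO2→H2O ratio 1:1 ⇒ n(H2O) = 1.5188 mol.
Mass of H2O = 1.5188 × 18.016 = 27.363 g.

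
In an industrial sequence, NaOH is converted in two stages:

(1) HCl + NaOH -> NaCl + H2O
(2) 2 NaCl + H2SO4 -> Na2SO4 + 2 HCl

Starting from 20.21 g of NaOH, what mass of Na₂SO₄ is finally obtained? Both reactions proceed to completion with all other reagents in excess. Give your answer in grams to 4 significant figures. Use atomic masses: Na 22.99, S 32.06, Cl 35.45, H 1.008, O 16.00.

M(NaOH) = 22.99 + 16.00 + 1.008 = 39.998 g/mol.
M(Na2SO4) = 2(22.99) + 32.06 + 4(16.00) = 142.04 g/mol.
n(NaOH) = 20.210 / 39.998 = 0.50528 mol.
Step 1 gives a 1:1 ratio of NaOH to NaCl, so n(NaCl) = 0.50528 mol.
In step 2 the NaCl:Na2SO4 ratio is 2:1, so n(Na2SO4) = 0.25264 mol.
Mass of Na2SO4 = 0.25264 × 142.04 = 35.885 g.

35.88 g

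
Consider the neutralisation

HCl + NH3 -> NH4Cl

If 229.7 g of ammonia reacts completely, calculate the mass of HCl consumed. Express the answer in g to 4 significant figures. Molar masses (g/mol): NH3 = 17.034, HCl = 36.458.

491.6 g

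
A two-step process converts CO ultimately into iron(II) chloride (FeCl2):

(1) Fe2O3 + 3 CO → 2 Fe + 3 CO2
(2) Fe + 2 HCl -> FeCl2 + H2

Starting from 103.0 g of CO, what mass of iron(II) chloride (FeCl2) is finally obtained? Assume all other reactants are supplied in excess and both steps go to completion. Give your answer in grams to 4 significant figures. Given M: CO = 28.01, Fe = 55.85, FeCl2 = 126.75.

310.7 g

n(CO) = 103.00 / 28.01 = 3.6773 mol.
Step 1 gives a 3:2 ratio of CO to Fe, so n(Fe) = 2.4515 mol.
In step 2 the Fe:FeCl2 ratio is 1:1, so n(FeCl2) = 2.4515 mol.
Mass of FeCl2 = 2.4515 × 126.75 = 310.73 g.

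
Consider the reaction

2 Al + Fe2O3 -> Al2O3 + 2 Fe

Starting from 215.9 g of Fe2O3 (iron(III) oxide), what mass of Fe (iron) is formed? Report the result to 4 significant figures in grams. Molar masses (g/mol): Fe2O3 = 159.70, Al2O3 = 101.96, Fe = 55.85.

n(Fe2O3) = 215.90 g / 159.70 g/mol = 1.3519 mol.
From the equation the Fe2O3:Fe mole ratio is 1:2, so n(Fe) = 1.3519 × 2/1 = 2.7038 mol.
Mass of Fe = 2.7038 mol × 55.85 g/mol = 151.01 g.

151.0 g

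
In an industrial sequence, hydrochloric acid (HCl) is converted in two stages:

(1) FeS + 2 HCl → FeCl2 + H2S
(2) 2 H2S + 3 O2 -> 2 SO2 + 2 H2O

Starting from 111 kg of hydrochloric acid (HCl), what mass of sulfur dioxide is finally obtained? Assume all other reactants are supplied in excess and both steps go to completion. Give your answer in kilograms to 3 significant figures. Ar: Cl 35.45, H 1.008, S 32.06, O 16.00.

M(HCl) = 1.008 + 35.45 = 36.458 g/mol.
M(SO2) = 32.06 + 2(16.00) = 64.06 g/mol.
111 kg = 111000 g.
n(HCl) = 111000 / 36.458 = 3045 mol.
Step 1 gives a 2:1 ratio of HCl to H2S, so n(H2S) = 1522 mol.
In step 2 the H2S:SO2 ratio is 2:2, so n(SO2) = 1522 mol.
Mass of SO2 = 1522 × 64.06 = 97520 g = 97.5 kg.

97.5 kg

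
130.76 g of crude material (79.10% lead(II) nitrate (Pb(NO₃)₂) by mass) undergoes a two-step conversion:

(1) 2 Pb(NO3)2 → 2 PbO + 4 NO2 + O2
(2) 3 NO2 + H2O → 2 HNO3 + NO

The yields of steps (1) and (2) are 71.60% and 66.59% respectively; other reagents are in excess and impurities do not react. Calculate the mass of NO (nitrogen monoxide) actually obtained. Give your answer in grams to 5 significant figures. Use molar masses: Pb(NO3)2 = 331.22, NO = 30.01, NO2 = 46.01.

2.9787 g

Pure Pb(NO3)2 = 130.76 × 0.7910 = 103.431 g.
n(Pb(NO3)2) = 103.431 / 331.22 = 0.312273 mol.
Step 1 (Pb(NO3)2:NO2 = 2:4): theoretical n(NO2) = 0.624547 mol; at 71.60% yield, n(NO2) = 0.447175 mol.
Step 2 (NO2:NO = 3:1): theoretical n(NO) = 0.149058 mol, so theoretical mass = 0.149058 × 30.01 = 4.47324 g.
At 66.59% yield, actual mass of NO = 4.47324 × 0.6659 = 2.97873 g.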